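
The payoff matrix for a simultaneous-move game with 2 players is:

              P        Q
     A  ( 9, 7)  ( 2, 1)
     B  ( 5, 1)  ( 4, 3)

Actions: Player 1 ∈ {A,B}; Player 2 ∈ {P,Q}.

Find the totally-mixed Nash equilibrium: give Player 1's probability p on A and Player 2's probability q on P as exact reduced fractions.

P1 indiff ⇒ q·9+(1-q)·2 = q·5+(1-q)·4 ⇒ q(4) = (1-q)(2) ⇒ q = 1/3
P2 indiff ⇒ p·7+(1-p)·1 = p·1+(1-p)·3 ⇒ p(6) = (1-p)(2) ⇒ p = 1/4

p=1/4, q=1/3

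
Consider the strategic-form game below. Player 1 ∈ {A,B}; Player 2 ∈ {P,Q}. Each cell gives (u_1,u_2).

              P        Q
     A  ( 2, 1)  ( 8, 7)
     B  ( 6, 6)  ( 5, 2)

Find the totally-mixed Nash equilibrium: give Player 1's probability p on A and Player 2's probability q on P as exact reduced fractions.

P1 indiff ⇒ q·2+(1-q)·8 = q·6+(1-q)·5 ⇒ q(-4) = (1-q)(-3) ⇒ q = 3/7
P2 indiff ⇒ p·1+(1-p)·6 = p·7+(1-p)·2 ⇒ p(-6) = (1-p)(-4) ⇒ p = 2/5

P1 mixes 2/5 on A; P2 mixes 3/7 on P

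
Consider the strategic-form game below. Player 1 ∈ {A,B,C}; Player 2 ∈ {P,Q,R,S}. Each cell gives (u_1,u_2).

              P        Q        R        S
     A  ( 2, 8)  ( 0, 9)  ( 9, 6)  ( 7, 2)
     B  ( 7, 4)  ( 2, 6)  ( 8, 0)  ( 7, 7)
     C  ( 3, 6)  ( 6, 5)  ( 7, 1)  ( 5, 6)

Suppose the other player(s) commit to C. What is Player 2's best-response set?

u_2(P vs C) = 6
u_2(Q vs C) = 5
u_2(R vs C) = 1
u_2(S vs C) = 6
max payoff 6 at {P,S}

P2 best: {P,S}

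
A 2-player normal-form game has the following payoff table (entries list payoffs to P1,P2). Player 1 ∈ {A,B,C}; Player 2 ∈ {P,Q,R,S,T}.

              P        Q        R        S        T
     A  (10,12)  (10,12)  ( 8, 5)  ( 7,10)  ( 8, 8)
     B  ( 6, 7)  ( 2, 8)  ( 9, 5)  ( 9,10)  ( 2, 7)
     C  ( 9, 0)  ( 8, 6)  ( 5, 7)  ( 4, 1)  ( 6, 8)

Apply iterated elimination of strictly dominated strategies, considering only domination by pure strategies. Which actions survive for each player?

Survivors P1:{A,B} P2:{P,Q,S}

P1 drop C (A beats it: P:10>9 Q:10>8 R:8>5 S:7>4 T:8>6)
P2 drop R (P beats it: A:12>5 B:7>5)
P2 drop T (Q beats it: A:12>8 B:8>7)
P1→{A,B} P2→{P,Q,S}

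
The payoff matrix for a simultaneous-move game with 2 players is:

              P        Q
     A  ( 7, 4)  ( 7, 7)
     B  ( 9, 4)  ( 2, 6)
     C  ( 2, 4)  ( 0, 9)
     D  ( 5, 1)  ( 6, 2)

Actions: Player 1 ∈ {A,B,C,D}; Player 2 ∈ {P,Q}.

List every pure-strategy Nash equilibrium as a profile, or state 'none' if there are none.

(A,P): not NE [P1→B gives 9>7; P2→Q gives 7>4]
(A,Q): NE
(B,P): not NE [P2→Q gives 6>4]
(B,Q): not NE [P1→A gives 7>2]
(C,P): not NE [P1→B gives 9>2; P2→Q gives 9>4]
(C,Q): not NE [P1→A gives 7>0]
(D,P): not NE [P1→B gives 9>5; P2→Q gives 2>1]
(D,Q): not NE [P1→A gives 7>6]

PSNE = {(A,Q)}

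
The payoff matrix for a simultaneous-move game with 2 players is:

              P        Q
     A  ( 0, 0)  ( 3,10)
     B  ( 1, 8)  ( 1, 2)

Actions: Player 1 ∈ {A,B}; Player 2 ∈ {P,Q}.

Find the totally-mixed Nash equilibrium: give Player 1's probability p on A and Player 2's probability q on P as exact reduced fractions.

p=3/8, q=2/3

P1 indiff ⇒ q·0+(1-q)·3 = q·1+(1-q)·1 ⇒ q(-1) = (1-q)(-2) ⇒ q = 2/3
P2 indiff ⇒ p·0+(1-p)·8 = p·10+(1-p)·2 ⇒ p(-10) = (1-p)(-6) ⇒ p = 3/8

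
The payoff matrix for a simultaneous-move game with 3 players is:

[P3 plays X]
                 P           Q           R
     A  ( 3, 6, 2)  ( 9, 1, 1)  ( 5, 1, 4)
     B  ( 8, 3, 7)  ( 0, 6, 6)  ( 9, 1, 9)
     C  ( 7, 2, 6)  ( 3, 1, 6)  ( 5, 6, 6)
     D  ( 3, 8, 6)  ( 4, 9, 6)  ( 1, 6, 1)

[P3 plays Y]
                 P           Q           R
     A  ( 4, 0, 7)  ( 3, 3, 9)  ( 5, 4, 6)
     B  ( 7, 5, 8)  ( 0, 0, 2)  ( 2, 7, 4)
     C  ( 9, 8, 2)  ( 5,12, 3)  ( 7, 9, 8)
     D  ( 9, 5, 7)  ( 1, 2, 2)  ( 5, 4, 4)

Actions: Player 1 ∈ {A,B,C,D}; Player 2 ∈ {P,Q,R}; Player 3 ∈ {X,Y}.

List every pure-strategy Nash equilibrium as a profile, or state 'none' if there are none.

(A,P,X): not NE [P1→B gives 8>3; P3→Y gives 7>2]
(A,P,Y): not NE [P1→D gives 9>4; P2→R gives 4>0]
(A,Q,X): not NE [P2→P gives 6>1; P3→Y gives 9>1]
(A,Q,Y): not NE [P1→C gives 5>3; P2→R gives 4>3]
(A,R,X): not NE [P1→B gives 9>5; P2→P gives 6>1; P3→Y gives 6>4]
(A,R,Y): not NE [P1→C gives 7>5]
(B,P,X): not NE [P2→Q gives 6>3; P3→Y gives 8>7]
(B,P,Y): not NE [P1→D gives 9>7; P2→R gives 7>5]
(B,Q,X): not NE [P1→A gives 9>0]
(B,Q,Y): not NE [P1→C gives 5>0; P2→R gives 7>0; P3→X gives 6>2]
(B,R,X): not NE [P2→Q gives 6>1]
(B,R,Y): not NE [P1→C gives 7>2; P3→X gives 9>4]
(C,P,X): not NE [P1→B gives 8>7; P2→R gives 6>2]
(C,P,Y): not NE [P2→Q gives 12>8; P3→X gives 6>2]
(C,Q,X): not NE [P1→A gives 9>3; P2→R gives 6>1]
(C,Q,Y): not NE [P3→X gives 6>3]
(C,R,X): not NE [P1→B gives 9>5; P3→Y gives 8>6]
(C,R,Y): not NE [P2→Q gives 12>9]
(D,P,X): not NE [P1→B gives 8>3; P2→Q gives 9>8; P3→Y gives 7>6]
(D,P,Y): NE
(D,Q,X): not NE [P1→A gives 9>4]
(D,Q,Y): not NE [P1→C gives 5>1; P2→P gives 5>2; P3→X gives 6>2]
(D,R,X): not NE [P1→B gives 9>1; P2→Q gives 9>6; P3→Y gives 4>1]
(D,R,Y): not NE [P1→C gives 7>5; P2→P gives 5>4]

NE set: (D,P,Y)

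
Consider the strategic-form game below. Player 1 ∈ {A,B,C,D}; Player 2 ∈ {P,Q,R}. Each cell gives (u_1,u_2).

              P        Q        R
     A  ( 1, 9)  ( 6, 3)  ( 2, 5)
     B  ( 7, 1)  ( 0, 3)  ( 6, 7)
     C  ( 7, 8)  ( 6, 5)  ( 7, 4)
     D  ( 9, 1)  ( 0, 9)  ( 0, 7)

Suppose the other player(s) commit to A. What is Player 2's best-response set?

argmax u_2 = {P}

u_2(P vs A) = 9
u_2(Q vs A) = 3
u_2(R vs A) = 5
max payoff 9 at {P}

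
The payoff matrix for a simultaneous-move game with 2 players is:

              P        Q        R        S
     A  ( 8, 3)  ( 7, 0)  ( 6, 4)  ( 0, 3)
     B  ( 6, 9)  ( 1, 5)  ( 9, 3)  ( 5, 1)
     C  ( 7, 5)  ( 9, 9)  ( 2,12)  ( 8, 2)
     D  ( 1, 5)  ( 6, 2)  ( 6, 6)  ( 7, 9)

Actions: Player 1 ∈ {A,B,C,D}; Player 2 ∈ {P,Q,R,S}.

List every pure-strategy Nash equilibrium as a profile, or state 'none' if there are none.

(A,P): not NE [P2→R gives 4>3]
(A,Q): not NE [P1→C gives 9>7; P2→R gives 4>0]
(A,R): not NE [P1→B gives 9>6]
(A,S): not NE [P1→C gives 8>0; P2→R gives 4>3]
(B,P): not NE [P1→A gives 8>6]
(B,Q): not NE [P1→C gives 9>1; P2→P gives 9>5]
(B,R): not NE [P2→P gives 9>3]
(B,S): not NE [P1→C gives 8>5; P2→P gives 9>1]
(C,P): not NE [P1→A gives 8>7; P2→R gives 12>5]
(C,Q): not NE [P2→R gives 12>9]
(C,R): not NE [P1→B gives 9>2]
(C,S): not NE [P2→R gives 12>2]
(D,P): not NE [P1→A gives 8>1; P2→S gives 9>5]
(D,Q): not NE [P1→C gives 9>6; P2→S gives 9>2]
(D,R): not NE [P1→B gives 9>6; P2→S gives 9>6]
(D,S): not NE [P1→C gives 8>7]

PSNE: ∅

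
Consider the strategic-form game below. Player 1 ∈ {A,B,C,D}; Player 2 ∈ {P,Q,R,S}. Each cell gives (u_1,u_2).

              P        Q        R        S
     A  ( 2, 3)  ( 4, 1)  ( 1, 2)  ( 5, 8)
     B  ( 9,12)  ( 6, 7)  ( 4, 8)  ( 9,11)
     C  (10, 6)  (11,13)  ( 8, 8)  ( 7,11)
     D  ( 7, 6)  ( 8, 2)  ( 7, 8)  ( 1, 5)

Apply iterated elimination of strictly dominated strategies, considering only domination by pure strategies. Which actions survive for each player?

IESDS → P1:{B,C} P2:{P,Q,S}

P1 drop A (B beats it: P:9>2 Q:6>4 R:4>1 S:9>5)
P1 drop D (C beats it: P:10>7 Q:11>8 R:8>7 S:7>1)
P2 drop R (S beats it: B:11>8 C:11>8)
P1→{B,C} P2→{P,Q,S}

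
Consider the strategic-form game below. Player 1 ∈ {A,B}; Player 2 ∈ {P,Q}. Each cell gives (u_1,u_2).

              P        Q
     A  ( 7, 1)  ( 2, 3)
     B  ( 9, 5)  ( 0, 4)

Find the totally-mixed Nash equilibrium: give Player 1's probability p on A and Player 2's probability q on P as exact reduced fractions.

P1 indiff ⇒ q·7+(1-q)·2 = q·9+(1-q)·0 ⇒ q(-2) = (1-q)(-2) ⇒ q = 1/2
P2 indiff ⇒ p·1+(1-p)·5 = p·3+(1-p)·4 ⇒ p(-2) = (1-p)(-1) ⇒ p = 1/3

p=1/3, q=1/2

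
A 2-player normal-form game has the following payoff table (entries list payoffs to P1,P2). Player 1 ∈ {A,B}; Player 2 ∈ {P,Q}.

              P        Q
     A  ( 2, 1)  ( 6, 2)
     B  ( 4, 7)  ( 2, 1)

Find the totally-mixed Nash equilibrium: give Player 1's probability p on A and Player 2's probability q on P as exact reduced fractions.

P1 indiff ⇒ q·2+(1-q)·6 = q·4+(1-q)·2 ⇒ q(-2) = (1-q)(-4) ⇒ q = 2/3
P2 indiff ⇒ p·1+(1-p)·7 = p·2+(1-p)·1 ⇒ p(-1) = (1-p)(-6) ⇒ p = 6/7

P1 mixes 6/7 on A; P2 mixes 2/3 on P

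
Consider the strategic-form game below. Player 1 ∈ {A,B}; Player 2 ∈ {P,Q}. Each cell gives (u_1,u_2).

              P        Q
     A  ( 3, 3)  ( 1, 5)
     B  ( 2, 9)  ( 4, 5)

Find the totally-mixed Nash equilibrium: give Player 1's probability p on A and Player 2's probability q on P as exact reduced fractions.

P1 mixes 2/3 on A; P2 mixes 3/4 on P

P1 indiff ⇒ q·3+(1-q)·1 = q·2+(1-q)·4 ⇒ q(1) = (1-q)(3) ⇒ q = 3/4
P2 indiff ⇒ p·3+(1-p)·9 = p·5+(1-p)·5 ⇒ p(-2) = (1-p)(-4) ⇒ p = 2/3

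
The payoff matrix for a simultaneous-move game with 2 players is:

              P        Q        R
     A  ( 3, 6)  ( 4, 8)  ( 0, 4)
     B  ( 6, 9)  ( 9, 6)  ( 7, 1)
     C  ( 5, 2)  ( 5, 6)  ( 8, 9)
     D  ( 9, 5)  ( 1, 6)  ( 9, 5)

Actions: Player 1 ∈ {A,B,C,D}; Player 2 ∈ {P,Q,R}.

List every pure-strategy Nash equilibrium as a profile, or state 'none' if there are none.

(A,P): not NE [P1→D gives 9>3; P2→Q gives 8>6]
(A,Q): not NE [P1→B gives 9>4]
(A,R): not NE [P1→D gives 9>0; P2→Q gives 8>4]
(B,P): not NE [P1→D gives 9>6]
(B,Q): not NE [P2→P gives 9>6]
(B,R): not NE [P1→D gives 9>7; P2→P gives 9>1]
(C,P): not NE [P1→D gives 9>5; P2→R gives 9>2]
(C,Q): not NE [P1→B gives 9>5; P2→R gives 9>6]
(C,R): not NE [P1→D gives 9>8]
(D,P): not NE [P2→Q gives 6>5]
(D,Q): not NE [P1→B gives 9>1]
(D,R): not NE [P2→Q gives 6>5]

Equilibria: none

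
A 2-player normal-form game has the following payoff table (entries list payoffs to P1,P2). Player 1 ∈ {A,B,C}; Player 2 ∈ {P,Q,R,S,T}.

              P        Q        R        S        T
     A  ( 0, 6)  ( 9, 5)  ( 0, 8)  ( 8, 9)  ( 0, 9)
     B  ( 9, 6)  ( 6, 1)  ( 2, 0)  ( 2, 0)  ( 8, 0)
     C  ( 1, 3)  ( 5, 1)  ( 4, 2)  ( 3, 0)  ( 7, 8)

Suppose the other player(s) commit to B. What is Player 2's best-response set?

P2 best: {P}

u_2(P vs B) = 6
u_2(Q vs B) = 1
u_2(R vs B) = 0
u_2(S vs B) = 0
u_2(T vs B) = 0
max payoff 6 at {P}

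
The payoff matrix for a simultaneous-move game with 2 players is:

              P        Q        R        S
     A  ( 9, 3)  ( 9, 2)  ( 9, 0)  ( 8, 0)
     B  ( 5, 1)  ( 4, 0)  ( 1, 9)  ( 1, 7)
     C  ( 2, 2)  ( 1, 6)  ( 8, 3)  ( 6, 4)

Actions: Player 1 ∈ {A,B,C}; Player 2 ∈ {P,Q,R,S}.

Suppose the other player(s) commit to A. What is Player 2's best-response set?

BR_2 = {P}

u_2(P vs A) = 3
u_2(Q vs A) = 2
u_2(R vs A) = 0
u_2(S vs A) = 0
max payoff 3 at {P}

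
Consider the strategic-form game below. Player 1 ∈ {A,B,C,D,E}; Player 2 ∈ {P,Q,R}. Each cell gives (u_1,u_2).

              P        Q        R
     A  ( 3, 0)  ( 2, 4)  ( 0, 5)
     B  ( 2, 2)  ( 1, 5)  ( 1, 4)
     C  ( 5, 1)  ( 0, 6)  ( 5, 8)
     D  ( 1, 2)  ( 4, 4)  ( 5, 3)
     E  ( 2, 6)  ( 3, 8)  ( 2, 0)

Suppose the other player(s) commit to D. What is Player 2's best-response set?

BR_2 = {Q}

u_2(P vs D) = 2
u_2(Q vs D) = 4
u_2(R vs D) = 3
max payoff 4 at {Q}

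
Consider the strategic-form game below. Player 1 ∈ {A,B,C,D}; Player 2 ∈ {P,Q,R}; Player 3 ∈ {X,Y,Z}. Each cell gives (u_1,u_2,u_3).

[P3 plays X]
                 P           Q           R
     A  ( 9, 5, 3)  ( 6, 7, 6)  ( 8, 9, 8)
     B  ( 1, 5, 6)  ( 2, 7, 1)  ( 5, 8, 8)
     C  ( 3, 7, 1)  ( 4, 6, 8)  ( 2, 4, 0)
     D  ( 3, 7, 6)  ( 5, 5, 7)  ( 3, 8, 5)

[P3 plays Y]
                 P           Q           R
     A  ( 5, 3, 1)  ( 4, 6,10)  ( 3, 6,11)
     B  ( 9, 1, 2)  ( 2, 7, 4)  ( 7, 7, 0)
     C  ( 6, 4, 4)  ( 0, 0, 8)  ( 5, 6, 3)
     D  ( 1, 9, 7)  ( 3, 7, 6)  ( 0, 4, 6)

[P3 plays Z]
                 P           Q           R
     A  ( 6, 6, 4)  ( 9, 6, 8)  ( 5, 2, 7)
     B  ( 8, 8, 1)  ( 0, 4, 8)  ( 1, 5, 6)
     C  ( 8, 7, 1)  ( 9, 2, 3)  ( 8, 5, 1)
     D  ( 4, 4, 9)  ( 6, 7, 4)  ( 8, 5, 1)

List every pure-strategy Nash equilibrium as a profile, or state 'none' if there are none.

(A,P,X): not NE [P2→R gives 9>5; P3→Z gives 4>3]
(A,P,Y): not NE [P1→B gives 9>5; P2→R gives 6>3; P3→Z gives 4>1]
(A,P,Z): not NE [P1→C gives 8>6]
(A,Q,X): not NE [P2→R gives 9>7; P3→Y gives 10>6]
(A,Q,Y): NE
(A,Q,Z): not NE [P3→Y gives 10>8]
(A,R,X): not NE [P3→Y gives 11>8]
(A,R,Y): not NE [P1→B gives 7>3]
(A,R,Z): not NE [P1→D gives 8>5; P2→Q gives 6>2; P3→Y gives 11>7]
(B,P,X): not NE [P1→A gives 9>1; P2→R gives 8>5]
(B,P,Y): not NE [P2→R gives 7>1; P3→X gives 6>2]
(B,P,Z): not NE [P3→X gives 6>1]
(B,Q,X): not NE [P1→A gives 6>2; P2→R gives 8>7; P3→Z gives 8>1]
(B,Q,Y): not NE [P1→A gives 4>2; P3→Z gives 8>4]
(B,Q,Z): not NE [P1→C gives 9>0; P2→P gives 8>4]
(B,R,X): not NE [P1→A gives 8>5]
(B,R,Y): not NE [P3→X gives 8>0]
(B,R,Z): not NE [P1→D gives 8>1; P2→P gives 8>5; P3→X gives 8>6]
(C,P,X): not NE [P1→A gives 9>3; P3→Y gives 4>1]
(C,P,Y): not NE [P1→B gives 9>6; P2→R gives 6>4]
(C,P,Z): not NE [P3→Y gives 4>1]
(C,Q,X): not NE [P1→A gives 6>4; P2→P gives 7>6]
(C,Q,Y): not NE [P1→A gives 4>0; P2→R gives 6>0]
(C,Q,Z): not NE [P2→P gives 7>2; P3→Y gives 8>3]
(C,R,X): not NE [P1→A gives 8>2; P2→P gives 7>4; P3→Y gives 3>0]
(C,R,Y): not NE [P1→B gives 7>5]
(C,R,Z): not NE [P2→P gives 7>5; P3→Y gives 3>1]
(D,P,X): not NE [P1→A gives 9>3; P2→R gives 8>7; P3→Z gives 9>6]
(D,P,Y): not NE [P1→B gives 9>1; P3→Z gives 9>7]
(D,P,Z): not NE [P1→C gives 8>4; P2→Q gives 7>4]
(D,Q,X): not NE [P1→A gives 6>5; P2→R gives 8>5]
(D,Q,Y): not NE [P1→A gives 4>3; P2→P gives 9>7; P3→X gives 7>6]
(D,Q,Z): not NE [P1→C gives 9>6; P3→X gives 7>4]
(D,R,X): not NE [P1→A gives 8>3; P3→Y gives 6>5]
(D,R,Y): not NE [P1→B gives 7>0; P2→P gives 9>4]
(D,R,Z): not NE [P2→Q gives 7>5; P3→Y gives 6>1]

Nash profiles: (A,Q,Y)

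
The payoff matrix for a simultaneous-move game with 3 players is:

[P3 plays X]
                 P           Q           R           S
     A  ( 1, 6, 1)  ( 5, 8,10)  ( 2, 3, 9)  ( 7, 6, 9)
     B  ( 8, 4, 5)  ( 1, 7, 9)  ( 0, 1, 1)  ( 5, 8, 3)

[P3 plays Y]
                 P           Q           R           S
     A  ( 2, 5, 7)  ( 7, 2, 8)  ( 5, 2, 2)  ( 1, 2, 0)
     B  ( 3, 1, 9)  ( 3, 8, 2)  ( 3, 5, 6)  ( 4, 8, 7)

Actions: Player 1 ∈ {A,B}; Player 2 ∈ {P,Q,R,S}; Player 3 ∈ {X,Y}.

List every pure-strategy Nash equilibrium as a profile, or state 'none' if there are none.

(A,P,X): not NE [P1→B gives 8>1; P2→Q gives 8>6; P3→Y gives 7>1]
(A,P,Y): not NE [P1→B gives 3>2]
(A,Q,X): NE
(A,Q,Y): not NE [P2→P gives 5>2; P3→X gives 10>8]
(A,R,X): not NE [P2→Q gives 8>3]
(A,R,Y): not NE [P2→P gives 5>2; P3→X gives 9>2]
(A,S,X): not NE [P2→Q gives 8>6]
(A,S,Y): not NE [P1→B gives 4>1; P2→P gives 5>2; P3→X gives 9>0]
(B,P,X): not NE [P2→S gives 8>4; P3→Y gives 9>5]
(B,P,Y): not NE [P2→S gives 8>1]
(B,Q,X): not NE [P1→A gives 5>1; P2→S gives 8>7]
(B,Q,Y): not NE [P1→A gives 7>3; P3→X gives 9>2]
(B,R,X): not NE [P1→A gives 2>0; P2→S gives 8>1; P3→Y gives 6>1]
(B,R,Y): not NE [P1→A gives 5>3; P2→S gives 8>5]
(B,S,X): not NE [P1→A gives 7>5; P3→Y gives 7>3]
(B,S,Y): NE

NE set: (A,Q,X), (B,S,Y)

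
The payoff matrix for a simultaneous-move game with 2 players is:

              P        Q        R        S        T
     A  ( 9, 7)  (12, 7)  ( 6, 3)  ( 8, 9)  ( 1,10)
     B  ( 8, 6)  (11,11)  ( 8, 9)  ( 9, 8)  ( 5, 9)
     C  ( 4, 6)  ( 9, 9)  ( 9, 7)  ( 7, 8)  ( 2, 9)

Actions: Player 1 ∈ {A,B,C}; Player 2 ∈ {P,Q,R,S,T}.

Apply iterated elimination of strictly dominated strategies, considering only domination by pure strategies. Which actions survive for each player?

P2 drop P (S beats it: A:9>7 B:8>6 C:8>6)
P2 drop R (Q beats it: A:7>3 B:11>9 C:9>7)
P1 drop C (B beats it: Q:11>9 S:9>7 T:5>2)
P2 drop S (T beats it: A:10>9 B:9>8)
P1→{A,B} P2→{Q,T}

Remaining: P1:{A,B} P2:{Q,T}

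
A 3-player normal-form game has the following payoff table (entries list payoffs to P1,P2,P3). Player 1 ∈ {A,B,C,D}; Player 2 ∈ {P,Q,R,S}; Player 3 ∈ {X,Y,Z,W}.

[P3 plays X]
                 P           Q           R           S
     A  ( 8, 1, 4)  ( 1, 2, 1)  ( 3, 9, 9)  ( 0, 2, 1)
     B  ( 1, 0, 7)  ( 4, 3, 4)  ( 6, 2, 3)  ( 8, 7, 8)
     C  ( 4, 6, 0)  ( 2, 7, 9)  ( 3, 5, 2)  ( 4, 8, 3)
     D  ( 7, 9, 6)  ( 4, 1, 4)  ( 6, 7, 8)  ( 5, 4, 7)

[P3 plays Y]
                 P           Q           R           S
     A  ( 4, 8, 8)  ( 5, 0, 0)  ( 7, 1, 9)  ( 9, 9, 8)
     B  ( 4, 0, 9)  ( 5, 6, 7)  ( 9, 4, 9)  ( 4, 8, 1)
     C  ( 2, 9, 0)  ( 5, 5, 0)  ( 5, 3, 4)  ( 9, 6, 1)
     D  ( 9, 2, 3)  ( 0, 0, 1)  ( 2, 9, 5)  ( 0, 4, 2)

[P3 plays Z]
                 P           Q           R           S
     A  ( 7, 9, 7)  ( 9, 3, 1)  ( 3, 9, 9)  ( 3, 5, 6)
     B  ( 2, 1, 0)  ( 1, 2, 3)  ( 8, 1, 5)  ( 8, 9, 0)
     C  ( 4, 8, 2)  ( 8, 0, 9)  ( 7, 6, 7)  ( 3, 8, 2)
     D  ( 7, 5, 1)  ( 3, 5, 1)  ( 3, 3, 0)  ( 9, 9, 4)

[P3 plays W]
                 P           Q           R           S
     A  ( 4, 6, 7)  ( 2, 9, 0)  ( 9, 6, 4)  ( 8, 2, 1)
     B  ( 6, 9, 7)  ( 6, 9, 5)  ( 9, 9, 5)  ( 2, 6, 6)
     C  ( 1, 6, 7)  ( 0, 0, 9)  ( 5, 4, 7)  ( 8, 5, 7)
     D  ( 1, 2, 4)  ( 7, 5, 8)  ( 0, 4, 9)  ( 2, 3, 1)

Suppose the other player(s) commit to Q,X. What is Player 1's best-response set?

u_1(A vs Q,X) = 1
u_1(B vs Q,X) = 4
u_1(C vs Q,X) = 2
u_1(D vs Q,X) = 4
max payoff 4 at {B,D}

argmax u_1 = {B,D}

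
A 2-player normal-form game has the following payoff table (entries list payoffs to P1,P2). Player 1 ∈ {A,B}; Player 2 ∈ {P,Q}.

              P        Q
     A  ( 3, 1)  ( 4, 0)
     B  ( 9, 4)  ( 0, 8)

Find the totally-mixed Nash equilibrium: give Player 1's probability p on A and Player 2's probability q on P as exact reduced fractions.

(p,q) = (4/5, 2/5)

P1 indiff ⇒ q·3+(1-q)·4 = q·9+(1-q)·0 ⇒ q(-6) = (1-q)(-4) ⇒ q = 2/5
P2 indiff ⇒ p·1+(1-p)·4 = p·0+(1-p)·8 ⇒ p(1) = (1-p)(4) ⇒ p = 4/5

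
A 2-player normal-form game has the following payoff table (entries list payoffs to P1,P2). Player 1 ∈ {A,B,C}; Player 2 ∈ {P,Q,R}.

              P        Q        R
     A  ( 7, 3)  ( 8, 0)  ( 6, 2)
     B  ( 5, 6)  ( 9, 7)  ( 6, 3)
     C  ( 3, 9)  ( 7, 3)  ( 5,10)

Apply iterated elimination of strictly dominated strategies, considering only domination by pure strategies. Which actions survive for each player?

P1 drop C (A beats it: P:7>3 Q:8>7 R:6>5)
P2 drop R (P beats it: A:3>2 B:6>3)
P1→{A,B} P2→{P,Q}

IESDS → P1:{A,B} P2:{P,Q}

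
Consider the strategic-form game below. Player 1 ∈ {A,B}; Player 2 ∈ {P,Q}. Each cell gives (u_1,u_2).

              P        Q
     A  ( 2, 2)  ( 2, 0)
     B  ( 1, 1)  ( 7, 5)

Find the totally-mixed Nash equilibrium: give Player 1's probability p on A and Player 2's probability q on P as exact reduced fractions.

P1 indiff ⇒ q·2+(1-q)·2 = q·1+(1-q)·7 ⇒ q(1) = (1-q)(5) ⇒ q = 5/6
P2 indiff ⇒ p·2+(1-p)·1 = p·0+(1-p)·5 ⇒ p(2) = (1-p)(4) ⇒ p = 2/3

P1 mixes 2/3 on A; P2 mixes 5/6 on P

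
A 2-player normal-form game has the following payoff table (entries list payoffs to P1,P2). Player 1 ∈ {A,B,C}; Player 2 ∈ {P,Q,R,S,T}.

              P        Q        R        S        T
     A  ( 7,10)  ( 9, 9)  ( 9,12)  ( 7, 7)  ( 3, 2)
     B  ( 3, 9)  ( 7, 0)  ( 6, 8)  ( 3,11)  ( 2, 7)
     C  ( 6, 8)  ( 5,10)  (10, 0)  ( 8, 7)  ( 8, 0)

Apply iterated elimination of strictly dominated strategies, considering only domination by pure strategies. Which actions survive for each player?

Survivors P1:{A,C} P2:{P,Q,R}

P1 drop B (A beats it: P:7>3 Q:9>7 R:9>6 S:7>3 T:3>2)
P2 drop S (P beats it: A:10>7 C:8>7)
P2 drop T (P beats it: A:10>2 C:8>0)
P1→{A,C} P2→{P,Q,R}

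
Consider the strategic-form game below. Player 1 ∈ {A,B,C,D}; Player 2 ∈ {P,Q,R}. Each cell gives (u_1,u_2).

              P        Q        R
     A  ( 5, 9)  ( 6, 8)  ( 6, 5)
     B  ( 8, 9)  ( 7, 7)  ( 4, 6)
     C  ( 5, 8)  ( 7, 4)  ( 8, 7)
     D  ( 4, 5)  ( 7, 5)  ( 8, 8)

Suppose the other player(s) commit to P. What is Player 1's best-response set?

u_1(A vs P) = 5
u_1(B vs P) = 8
u_1(C vs P) = 5
u_1(D vs P) = 4
max payoff 8 at {B}

BR_1 = {B}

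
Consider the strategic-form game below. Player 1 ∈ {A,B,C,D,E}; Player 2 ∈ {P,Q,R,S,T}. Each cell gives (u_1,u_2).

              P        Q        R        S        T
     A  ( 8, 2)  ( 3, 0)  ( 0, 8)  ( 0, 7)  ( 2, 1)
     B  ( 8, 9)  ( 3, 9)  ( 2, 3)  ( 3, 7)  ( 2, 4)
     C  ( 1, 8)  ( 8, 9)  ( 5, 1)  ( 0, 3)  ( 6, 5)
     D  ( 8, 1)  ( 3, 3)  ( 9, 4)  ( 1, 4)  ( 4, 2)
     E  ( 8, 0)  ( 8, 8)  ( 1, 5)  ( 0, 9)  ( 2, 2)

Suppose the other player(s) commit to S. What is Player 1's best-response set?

P1 best: {B}

u_1(A vs S) = 0
u_1(B vs S) = 3
u_1(C vs S) = 0
u_1(D vs S) = 1
u_1(E vs S) = 0
max payoff 3 at {B}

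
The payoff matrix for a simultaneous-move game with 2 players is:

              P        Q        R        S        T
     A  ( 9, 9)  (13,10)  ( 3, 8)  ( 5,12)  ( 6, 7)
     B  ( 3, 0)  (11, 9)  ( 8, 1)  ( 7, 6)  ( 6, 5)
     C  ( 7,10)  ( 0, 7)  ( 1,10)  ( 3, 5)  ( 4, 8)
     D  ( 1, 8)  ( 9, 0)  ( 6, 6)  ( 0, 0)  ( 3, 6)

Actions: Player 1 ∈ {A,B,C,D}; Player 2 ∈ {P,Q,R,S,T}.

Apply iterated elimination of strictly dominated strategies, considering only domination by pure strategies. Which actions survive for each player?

Survivors P1:{A,B} P2:{Q,S}

P1 drop C (A beats it: P:9>7 Q:13>0 R:3>1 S:5>3 T:6>4)
P1 drop D (B beats it: P:3>1 Q:11>9 R:8>6 S:7>0 T:6>3)
P2 drop P (Q beats it: A:10>9 B:9>0)
P2 drop R (Q beats it: A:10>8 B:9>1)
P2 drop T (Q beats it: A:10>7 B:9>5)
P1→{A,B} P2→{Q,S}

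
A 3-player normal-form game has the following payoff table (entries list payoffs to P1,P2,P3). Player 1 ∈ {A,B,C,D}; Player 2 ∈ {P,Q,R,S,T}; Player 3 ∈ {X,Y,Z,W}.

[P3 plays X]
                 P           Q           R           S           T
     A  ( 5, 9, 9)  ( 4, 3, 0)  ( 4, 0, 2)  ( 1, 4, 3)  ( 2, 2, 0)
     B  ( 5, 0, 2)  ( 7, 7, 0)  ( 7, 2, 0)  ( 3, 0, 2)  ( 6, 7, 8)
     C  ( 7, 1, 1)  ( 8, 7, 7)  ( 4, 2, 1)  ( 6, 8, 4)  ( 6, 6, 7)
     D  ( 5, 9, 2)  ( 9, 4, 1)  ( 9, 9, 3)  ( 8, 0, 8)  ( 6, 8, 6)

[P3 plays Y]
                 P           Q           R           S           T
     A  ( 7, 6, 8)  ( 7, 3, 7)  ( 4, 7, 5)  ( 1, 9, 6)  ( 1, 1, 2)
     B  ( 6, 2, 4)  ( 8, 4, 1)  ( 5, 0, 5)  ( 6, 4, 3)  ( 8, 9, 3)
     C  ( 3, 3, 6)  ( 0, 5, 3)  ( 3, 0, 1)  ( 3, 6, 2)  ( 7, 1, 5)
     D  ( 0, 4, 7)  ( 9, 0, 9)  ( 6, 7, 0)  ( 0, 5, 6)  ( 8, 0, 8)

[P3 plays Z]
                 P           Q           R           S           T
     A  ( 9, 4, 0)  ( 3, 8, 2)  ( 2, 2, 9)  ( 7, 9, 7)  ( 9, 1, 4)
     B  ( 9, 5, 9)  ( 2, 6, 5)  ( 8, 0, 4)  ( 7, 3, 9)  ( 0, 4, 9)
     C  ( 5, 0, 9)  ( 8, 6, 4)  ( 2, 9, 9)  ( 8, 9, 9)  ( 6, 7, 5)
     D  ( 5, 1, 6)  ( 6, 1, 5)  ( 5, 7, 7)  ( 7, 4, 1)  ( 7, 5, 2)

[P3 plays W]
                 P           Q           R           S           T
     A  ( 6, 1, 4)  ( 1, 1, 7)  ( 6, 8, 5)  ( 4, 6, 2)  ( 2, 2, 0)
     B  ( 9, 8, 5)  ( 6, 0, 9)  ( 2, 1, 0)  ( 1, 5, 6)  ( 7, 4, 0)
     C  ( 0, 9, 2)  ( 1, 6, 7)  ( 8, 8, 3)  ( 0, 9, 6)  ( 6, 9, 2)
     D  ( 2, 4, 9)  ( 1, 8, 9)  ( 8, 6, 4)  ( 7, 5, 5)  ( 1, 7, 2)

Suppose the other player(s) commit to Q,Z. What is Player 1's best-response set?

BR_1 = {C}

u_1(A vs Q,Z) = 3
u_1(B vs Q,Z) = 2
u_1(C vs Q,Z) = 8
u_1(D vs Q,Z) = 6
max payoff 8 at {C}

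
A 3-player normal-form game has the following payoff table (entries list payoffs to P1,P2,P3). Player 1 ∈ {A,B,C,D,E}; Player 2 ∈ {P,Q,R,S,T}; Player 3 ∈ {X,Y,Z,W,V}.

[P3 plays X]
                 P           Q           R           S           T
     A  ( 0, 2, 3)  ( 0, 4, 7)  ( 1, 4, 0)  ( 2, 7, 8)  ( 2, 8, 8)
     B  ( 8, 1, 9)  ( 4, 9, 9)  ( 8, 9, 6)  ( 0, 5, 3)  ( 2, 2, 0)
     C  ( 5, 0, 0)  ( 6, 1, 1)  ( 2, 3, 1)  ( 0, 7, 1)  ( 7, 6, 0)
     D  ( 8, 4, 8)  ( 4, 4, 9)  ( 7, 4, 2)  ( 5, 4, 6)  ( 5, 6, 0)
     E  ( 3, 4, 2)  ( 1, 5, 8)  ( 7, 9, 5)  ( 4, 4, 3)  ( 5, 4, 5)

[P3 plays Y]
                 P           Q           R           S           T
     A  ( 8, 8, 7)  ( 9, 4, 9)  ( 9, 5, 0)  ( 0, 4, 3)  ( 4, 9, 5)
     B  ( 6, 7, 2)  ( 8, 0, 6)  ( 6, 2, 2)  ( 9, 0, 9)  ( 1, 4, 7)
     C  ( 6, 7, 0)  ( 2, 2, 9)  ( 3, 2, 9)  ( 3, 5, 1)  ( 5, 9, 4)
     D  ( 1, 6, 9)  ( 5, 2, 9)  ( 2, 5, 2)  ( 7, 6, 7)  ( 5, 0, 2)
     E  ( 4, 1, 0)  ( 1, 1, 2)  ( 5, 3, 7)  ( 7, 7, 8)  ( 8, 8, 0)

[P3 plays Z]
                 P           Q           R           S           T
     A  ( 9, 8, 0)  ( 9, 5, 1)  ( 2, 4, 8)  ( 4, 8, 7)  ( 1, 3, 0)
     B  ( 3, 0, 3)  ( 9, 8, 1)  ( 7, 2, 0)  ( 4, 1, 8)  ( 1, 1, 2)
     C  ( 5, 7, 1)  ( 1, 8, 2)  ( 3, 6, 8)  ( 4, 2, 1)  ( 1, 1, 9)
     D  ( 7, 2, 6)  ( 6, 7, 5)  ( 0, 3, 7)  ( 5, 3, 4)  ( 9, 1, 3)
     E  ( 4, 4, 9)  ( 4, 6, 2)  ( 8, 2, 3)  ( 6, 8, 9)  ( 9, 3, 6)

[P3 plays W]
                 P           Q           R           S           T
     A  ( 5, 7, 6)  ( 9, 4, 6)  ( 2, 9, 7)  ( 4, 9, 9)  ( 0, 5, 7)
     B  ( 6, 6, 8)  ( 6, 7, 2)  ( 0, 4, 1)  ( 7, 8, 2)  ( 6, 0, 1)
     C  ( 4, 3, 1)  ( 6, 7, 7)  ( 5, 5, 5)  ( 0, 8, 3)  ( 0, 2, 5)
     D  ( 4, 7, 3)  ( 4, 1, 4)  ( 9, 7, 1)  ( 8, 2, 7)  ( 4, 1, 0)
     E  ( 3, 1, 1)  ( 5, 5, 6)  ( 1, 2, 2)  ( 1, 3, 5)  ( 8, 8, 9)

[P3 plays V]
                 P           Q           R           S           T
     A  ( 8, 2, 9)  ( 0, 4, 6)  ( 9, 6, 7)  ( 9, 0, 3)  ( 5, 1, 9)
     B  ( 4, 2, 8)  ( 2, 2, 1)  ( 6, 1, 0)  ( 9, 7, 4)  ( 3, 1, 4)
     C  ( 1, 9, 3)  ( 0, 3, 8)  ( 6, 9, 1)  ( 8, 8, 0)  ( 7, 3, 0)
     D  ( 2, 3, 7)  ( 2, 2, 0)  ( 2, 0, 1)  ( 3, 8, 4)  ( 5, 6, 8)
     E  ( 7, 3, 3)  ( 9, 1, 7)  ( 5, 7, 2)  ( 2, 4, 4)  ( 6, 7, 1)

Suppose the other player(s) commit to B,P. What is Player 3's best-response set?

BR_3 = {X}

u_3(X vs B,P) = 9
u_3(Y vs B,P) = 2
u_3(Z vs B,P) = 3
u_3(W vs B,P) = 8
u_3(V vs B,P) = 8
max payoff 9 at {X}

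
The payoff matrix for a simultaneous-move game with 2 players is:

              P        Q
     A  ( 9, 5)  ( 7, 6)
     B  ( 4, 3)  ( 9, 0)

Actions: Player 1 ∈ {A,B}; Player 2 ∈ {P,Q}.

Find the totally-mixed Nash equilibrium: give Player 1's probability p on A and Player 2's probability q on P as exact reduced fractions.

P1 mixes 3/4 on A; P2 mixes 2/7 on P

P1 indiff ⇒ q·9+(1-q)·7 = q·4+(1-q)·9 ⇒ q(5) = (1-q)(2) ⇒ q = 2/7
P2 indiff ⇒ p·5+(1-p)·3 = p·6+(1-p)·0 ⇒ p(-1) = (1-p)(-3) ⇒ p = 3/4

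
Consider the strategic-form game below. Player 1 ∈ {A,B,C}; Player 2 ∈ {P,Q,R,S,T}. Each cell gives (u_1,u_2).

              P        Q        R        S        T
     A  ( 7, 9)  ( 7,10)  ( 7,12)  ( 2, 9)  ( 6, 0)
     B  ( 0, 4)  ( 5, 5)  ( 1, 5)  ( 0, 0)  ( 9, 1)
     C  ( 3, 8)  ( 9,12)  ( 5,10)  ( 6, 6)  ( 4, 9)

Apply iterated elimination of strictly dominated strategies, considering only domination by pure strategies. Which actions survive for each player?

IESDS → P1:{A,C} P2:{Q,R}

P2 drop P (Q beats it: A:10>9 B:5>4 C:12>8)
P2 drop S (Q beats it: A:10>9 B:5>0 C:12>6)
P2 drop T (Q beats it: A:10>0 B:5>1 C:12>9)
P1 drop B (A beats it: Q:7>5 R:7>1)
P1→{A,C} P2→{Q,R}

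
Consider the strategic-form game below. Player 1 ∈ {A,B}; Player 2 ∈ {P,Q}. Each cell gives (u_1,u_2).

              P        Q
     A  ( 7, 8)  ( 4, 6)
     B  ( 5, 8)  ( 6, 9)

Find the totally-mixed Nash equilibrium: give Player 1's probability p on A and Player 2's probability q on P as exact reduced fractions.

p=1/3, q=1/2

P1 indiff ⇒ q·7+(1-q)·4 = q·5+(1-q)·6 ⇒ q(2) = (1-q)(2) ⇒ q = 1/2
P2 indiff ⇒ p·8+(1-p)·8 = p·6+(1-p)·9 ⇒ p(2) = (1-p)(1) ⇒ p = 1/3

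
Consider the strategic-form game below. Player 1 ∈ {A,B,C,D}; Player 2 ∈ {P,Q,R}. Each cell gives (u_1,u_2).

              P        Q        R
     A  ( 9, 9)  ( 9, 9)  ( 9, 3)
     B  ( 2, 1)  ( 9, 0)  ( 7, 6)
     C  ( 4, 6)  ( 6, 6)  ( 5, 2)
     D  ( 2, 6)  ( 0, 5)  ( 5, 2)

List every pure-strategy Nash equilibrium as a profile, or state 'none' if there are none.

PSNE = {(A,P), (A,Q)}

(A,P): NE
(A,Q): NE
(A,R): not NE [P2→Q gives 9>3]
(B,P): not NE [P1→A gives 9>2; P2→R gives 6>1]
(B,Q): not NE [P2→R gives 6>0]
(B,R): not NE [P1→A gives 9>7]
(C,P): not NE [P1→A gives 9>4]
(C,Q): not NE [P1→B gives 9>6]
(C,R): not NE [P1→A gives 9>5; P2→Q gives 6>2]
(D,P): not NE [P1→A gives 9>2]
(D,Q): not NE [P1→B gives 9>0; P2→P gives 6>5]
(D,R): not NE [P1→A gives 9>5; P2→P gives 6>2]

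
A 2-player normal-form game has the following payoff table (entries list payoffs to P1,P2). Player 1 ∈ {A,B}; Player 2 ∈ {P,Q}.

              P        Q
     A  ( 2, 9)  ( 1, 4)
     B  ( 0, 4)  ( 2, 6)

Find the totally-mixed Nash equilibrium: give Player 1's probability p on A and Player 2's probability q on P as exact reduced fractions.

(p,q) = (2/7, 1/3)

P1 indiff ⇒ q·2+(1-q)·1 = q·0+(1-q)·2 ⇒ q(2) = (1-q)(1) ⇒ q = 1/3
P2 indiff ⇒ p·9+(1-p)·4 = p·4+(1-p)·6 ⇒ p(5) = (1-p)(2) ⇒ p = 2/7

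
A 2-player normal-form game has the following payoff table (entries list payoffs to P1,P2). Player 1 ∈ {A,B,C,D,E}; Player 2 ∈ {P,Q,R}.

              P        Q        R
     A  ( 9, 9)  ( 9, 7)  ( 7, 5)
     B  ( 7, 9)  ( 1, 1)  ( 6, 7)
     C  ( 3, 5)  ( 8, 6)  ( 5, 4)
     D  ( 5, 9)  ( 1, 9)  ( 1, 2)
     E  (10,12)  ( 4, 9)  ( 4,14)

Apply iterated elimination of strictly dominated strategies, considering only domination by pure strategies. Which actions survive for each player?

Remaining: P1:{A,E} P2:{P,R}

P1 drop B (A beats it: P:9>7 Q:9>1 R:7>6)
P1 drop C (A beats it: P:9>3 Q:9>8 R:7>5)
P1 drop D (A beats it: P:9>5 Q:9>1 R:7>1)
P2 drop Q (P beats it: A:9>7 E:12>9)
P1→{A,E} P2→{P,R}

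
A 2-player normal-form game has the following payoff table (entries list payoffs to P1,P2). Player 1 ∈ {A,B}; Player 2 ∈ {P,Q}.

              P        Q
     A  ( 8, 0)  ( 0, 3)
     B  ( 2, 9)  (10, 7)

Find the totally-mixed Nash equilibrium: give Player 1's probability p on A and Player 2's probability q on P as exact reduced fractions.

P1 indiff ⇒ q·8+(1-q)·0 = q·2+(1-q)·10 ⇒ q(6) = (1-q)(10) ⇒ q = 5/8
P2 indiff ⇒ p·0+(1-p)·9 = p·3+(1-p)·7 ⇒ p(-3) = (1-p)(-2) ⇒ p = 2/5

P1 mixes 2/5 on A; P2 mixes 5/8 on P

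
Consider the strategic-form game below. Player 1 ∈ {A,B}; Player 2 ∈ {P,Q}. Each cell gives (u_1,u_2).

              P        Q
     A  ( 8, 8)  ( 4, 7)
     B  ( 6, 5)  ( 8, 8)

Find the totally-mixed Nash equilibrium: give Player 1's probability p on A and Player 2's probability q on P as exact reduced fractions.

P1 indiff ⇒ q·8+(1-q)·4 = q·6+(1-q)·8 ⇒ q(2) = (1-q)(4) ⇒ q = 2/3
P2 indiff ⇒ p·8+(1-p)·5 = p·7+(1-p)·8 ⇒ p(1) = (1-p)(3) ⇒ p = 3/4

p=3/4, q=2/3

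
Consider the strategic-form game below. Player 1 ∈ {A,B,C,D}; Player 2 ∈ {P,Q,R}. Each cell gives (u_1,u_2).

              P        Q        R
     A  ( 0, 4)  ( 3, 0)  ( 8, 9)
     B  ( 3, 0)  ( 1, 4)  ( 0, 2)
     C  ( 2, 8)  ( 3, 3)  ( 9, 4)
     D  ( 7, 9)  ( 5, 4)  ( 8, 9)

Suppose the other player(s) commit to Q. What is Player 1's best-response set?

u_1(A vs Q) = 3
u_1(B vs Q) = 1
u_1(C vs Q) = 3
u_1(D vs Q) = 5
max payoff 5 at {D}

P1 best: {D}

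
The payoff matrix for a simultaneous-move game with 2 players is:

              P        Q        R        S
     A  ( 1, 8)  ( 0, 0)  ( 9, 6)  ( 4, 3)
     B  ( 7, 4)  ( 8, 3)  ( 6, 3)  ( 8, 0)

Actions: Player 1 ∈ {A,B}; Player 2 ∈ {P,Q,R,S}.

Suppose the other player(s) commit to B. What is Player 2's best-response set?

P2 best: {P}

u_2(P vs B) = 4
u_2(Q vs B) = 3
u_2(R vs B) = 3
u_2(S vs B) = 0
max payoff 4 at {P}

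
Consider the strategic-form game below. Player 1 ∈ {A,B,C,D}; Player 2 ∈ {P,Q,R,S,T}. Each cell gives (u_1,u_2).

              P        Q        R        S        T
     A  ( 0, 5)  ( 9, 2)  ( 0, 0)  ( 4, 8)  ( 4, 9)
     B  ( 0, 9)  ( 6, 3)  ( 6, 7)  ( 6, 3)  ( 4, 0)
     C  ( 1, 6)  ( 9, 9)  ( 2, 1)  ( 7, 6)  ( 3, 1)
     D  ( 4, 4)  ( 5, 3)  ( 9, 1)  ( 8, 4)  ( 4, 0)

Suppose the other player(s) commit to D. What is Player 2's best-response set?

argmax u_2 = {P,S}

u_2(P vs D) = 4
u_2(Q vs D) = 3
u_2(R vs D) = 1
u_2(S vs D) = 4
u_2(T vs D) = 0
max payoff 4 at {P,S}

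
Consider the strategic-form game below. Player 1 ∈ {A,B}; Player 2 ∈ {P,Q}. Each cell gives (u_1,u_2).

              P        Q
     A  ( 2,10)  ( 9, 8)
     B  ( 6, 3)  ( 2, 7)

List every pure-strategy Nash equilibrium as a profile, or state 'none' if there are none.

(A,P): not NE [P1→B gives 6>2]
(A,Q): not NE [P2→P gives 10>8]
(B,P): not NE [P2→Q gives 7>3]
(B,Q): not NE [P1→A gives 9>2]

PSNE: ∅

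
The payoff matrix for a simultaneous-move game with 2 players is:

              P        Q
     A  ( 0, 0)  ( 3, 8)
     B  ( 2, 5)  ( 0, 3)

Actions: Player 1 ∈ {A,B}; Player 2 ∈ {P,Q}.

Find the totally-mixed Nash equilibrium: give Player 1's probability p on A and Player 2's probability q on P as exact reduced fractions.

P1 indiff ⇒ q·0+(1-q)·3 = q·2+(1-q)·0 ⇒ q(-2) = (1-q)(-3) ⇒ q = 3/5
P2 indiff ⇒ p·0+(1-p)·5 = p·8+(1-p)·3 ⇒ p(-8) = (1-p)(-2) ⇒ p = 1/5

p=1/5, q=3/5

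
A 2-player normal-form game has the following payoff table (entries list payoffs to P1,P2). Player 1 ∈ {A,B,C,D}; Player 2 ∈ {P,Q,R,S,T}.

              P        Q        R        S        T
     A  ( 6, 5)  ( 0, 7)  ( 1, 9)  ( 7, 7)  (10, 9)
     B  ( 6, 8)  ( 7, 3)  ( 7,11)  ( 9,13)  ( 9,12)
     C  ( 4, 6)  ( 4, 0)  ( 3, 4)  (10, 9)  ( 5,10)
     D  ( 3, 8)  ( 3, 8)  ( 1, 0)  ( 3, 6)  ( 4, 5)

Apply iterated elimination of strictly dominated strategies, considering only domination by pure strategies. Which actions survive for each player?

Survivors P1:{A,B,C} P2:{R,S,T}

P1 drop D (B beats it: P:6>3 Q:7>3 R:7>1 S:9>3 T:9>4)
P2 drop P (S beats it: A:7>5 B:13>8 C:9>6)
P2 drop Q (R beats it: A:9>7 B:11>3 C:4>0)
P1→{A,B,C} P2→{R,S,T}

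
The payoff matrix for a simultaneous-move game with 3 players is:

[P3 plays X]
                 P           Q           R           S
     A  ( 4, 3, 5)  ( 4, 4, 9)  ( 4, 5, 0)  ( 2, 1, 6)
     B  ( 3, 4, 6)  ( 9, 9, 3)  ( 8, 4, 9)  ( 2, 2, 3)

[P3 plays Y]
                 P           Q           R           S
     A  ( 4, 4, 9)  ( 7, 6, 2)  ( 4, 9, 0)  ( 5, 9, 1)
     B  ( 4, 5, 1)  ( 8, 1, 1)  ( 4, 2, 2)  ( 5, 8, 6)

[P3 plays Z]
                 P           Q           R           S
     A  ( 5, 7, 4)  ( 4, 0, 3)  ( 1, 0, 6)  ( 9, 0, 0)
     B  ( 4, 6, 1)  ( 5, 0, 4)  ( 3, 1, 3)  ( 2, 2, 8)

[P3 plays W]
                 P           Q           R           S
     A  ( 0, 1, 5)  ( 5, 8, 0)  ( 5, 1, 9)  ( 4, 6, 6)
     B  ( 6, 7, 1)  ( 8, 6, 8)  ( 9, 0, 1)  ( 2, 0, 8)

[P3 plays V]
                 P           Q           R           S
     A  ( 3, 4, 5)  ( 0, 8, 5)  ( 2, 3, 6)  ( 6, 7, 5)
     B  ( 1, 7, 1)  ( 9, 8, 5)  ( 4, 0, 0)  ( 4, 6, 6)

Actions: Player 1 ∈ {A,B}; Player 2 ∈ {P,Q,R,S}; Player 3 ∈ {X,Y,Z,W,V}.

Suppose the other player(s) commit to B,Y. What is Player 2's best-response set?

P2 best: {S}

u_2(P vs B,Y) = 5
u_2(Q vs B,Y) = 1
u_2(R vs B,Y) = 2
u_2(S vs B,Y) = 8
max payoff 8 at {S}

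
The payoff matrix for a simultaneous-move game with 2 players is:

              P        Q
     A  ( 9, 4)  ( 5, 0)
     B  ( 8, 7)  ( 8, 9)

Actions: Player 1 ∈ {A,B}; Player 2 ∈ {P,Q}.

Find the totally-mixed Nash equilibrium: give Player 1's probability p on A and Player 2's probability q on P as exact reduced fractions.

p=1/3, q=3/4

P1 indiff ⇒ q·9+(1-q)·5 = q·8+(1-q)·8 ⇒ q(1) = (1-q)(3) ⇒ q = 3/4
P2 indiff ⇒ p·4+(1-p)·7 = p·0+(1-p)·9 ⇒ p(4) = (1-p)(2) ⇒ p = 1/3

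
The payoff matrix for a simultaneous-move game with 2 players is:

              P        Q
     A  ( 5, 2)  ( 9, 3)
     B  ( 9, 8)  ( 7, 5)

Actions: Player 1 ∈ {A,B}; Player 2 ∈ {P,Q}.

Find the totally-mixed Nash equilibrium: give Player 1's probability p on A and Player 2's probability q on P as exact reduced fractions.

P1 indiff ⇒ q·5+(1-q)·9 = q·9+(1-q)·7 ⇒ q(-4) = (1-q)(-2) ⇒ q = 1/3
P2 indiff ⇒ p·2+(1-p)·8 = p·3+(1-p)·5 ⇒ p(-1) = (1-p)(-3) ⇒ p = 3/4

(p,q) = (3/4, 1/3)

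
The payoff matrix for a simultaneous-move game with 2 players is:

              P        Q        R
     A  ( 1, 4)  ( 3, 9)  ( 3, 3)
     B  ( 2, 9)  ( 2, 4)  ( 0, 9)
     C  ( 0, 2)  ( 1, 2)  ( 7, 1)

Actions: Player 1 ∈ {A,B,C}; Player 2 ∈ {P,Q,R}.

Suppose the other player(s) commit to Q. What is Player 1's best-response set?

P1 best: {A}

u_1(A vs Q) = 3
u_1(B vs Q) = 2
u_1(C vs Q) = 1
max payoff 3 at {A}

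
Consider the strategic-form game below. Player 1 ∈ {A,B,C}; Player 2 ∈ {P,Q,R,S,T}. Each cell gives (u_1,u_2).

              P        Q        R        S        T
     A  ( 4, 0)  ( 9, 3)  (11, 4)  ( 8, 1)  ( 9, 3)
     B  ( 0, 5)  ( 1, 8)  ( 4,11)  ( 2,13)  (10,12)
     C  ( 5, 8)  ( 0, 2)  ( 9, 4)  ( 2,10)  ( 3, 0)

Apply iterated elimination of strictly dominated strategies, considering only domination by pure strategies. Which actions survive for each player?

P2 drop P (S beats it: A:1>0 B:13>5 C:10>8)
P1 drop C (A beats it: Q:9>0 R:11>9 S:8>2 T:9>3)
P2 drop Q (R beats it: A:4>3 B:11>8)
P1→{A,B} P2→{R,S,T}

Survivors P1:{A,B} P2:{R,S,T}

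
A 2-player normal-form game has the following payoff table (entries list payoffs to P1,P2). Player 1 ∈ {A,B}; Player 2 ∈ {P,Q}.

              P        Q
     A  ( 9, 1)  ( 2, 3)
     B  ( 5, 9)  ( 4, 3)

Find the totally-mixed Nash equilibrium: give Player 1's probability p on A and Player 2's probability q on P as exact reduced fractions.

P1 mixes 3/4 on A; P2 mixes 1/3 on P

P1 indiff ⇒ q·9+(1-q)·2 = q·5+(1-q)·4 ⇒ q(4) = (1-q)(2) ⇒ q = 1/3
P2 indiff ⇒ p·1+(1-p)·9 = p·3+(1-p)·3 ⇒ p(-2) = (1-p)(-6) ⇒ p = 3/4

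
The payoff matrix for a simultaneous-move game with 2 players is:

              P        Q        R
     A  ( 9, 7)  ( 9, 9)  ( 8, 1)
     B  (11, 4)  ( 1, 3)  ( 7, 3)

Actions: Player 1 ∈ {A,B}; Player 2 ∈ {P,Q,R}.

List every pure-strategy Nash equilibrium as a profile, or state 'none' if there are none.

(A,P): not NE [P1→B gives 11>9; P2→Q gives 9>7]
(A,Q): NE
(A,R): not NE [P2→Q gives 9>1]
(B,P): NE
(B,Q): not NE [P1→A gives 9>1; P2→P gives 4>3]
(B,R): not NE [P1→A gives 8>7; P2→P gives 4>3]

NE set: (A,Q), (B,P)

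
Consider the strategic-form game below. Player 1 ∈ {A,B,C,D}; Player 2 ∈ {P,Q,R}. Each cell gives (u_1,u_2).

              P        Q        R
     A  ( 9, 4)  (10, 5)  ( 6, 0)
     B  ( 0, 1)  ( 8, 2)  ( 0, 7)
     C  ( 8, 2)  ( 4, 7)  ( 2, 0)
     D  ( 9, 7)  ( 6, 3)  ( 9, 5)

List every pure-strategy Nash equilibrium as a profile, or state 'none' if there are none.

PSNE = {(A,Q), (D,P)}

(A,P): not NE [P2→Q gives 5>4]
(A,Q): NE
(A,R): not NE [P1→D gives 9>6; P2→Q gives 5>0]
(B,P): not NE [P1→D gives 9>0; P2→R gives 7>1]
(B,Q): not NE [P1→A gives 10>8; P2→R gives 7>2]
(B,R): not NE [P1→D gives 9>0]
(C,P): not NE [P1→D gives 9>8; P2→Q gives 7>2]
(C,Q): not NE [P1→A gives 10>4]
(C,R): not NE [P1→D gives 9>2; P2→Q gives 7>0]
(D,P): NE
(D,Q): not NE [P1→A gives 10>6; P2→P gives 7>3]
(D,R): not NE [P2→P gives 7>5]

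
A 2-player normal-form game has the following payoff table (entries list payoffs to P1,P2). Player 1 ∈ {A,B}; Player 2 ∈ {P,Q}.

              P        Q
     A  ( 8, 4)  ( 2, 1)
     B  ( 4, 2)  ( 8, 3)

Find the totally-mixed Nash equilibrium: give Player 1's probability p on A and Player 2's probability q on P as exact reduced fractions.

(p,q) = (1/4, 3/5)

P1 indiff ⇒ q·8+(1-q)·2 = q·4+(1-q)·8 ⇒ q(4) = (1-q)(6) ⇒ q = 3/5
P2 indiff ⇒ p·4+(1-p)·2 = p·1+(1-p)·3 ⇒ p(3) = (1-p)(1) ⇒ p = 1/4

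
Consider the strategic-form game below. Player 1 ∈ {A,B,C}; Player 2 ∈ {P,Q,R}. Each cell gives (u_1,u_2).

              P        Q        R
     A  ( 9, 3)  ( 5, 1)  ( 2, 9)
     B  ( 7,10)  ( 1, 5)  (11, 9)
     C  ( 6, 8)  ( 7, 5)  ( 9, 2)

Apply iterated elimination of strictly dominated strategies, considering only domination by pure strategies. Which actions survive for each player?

Remaining: P1:{A,B} P2:{P,R}

P2 drop Q (P beats it: A:3>1 B:10>5 C:8>5)
P1 drop C (B beats it: P:7>6 R:11>9)
P1→{A,B} P2→{P,R}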